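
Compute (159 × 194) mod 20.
6

(159 × 194) = 30846
30846 mod 20 = 6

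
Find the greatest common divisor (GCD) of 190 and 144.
2

Using the Euclidean algorithm:
190 = 1 × 144 + 46
144 = 3 × 46 + 6
46 = 7 × 6 + 4
6 = 1 × 4 + 2
4 = 2 × 2 + 0

GCD(190, 144) = 2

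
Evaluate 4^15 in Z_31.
Using repeated squaring. 15 = 8 + 4 + 2 + 1 (binary 1111). Repeated squaring mod 31: 4^1 ≡ 4; 4^2 ≡ 4² = 16 ≡ 16; 4^4 ≡ 16² = 256 ≡ 8; 4^8 ≡ 8² = 64 ≡ 2. Multiply: 4^15 = 4^8 × 4^4 × 4^2 × 4^1 ≡ 2 × 8 × 16 × 4 (mod 31): 2 × 8 = 16 ≡ 16; 16 × 16 = 256 ≡ 8; 8 × 4 = 32 ≡ 1. So 4^15 ≡ 1 (mod 31).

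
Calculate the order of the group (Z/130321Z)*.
123462

Prime factorization: 130321 = 19^4
Using the formula φ(n) = n × Π(1 - 1/p) for each prime factor p:
φ(130321) = 130321 × (1 - 1/19)
φ(130321) = 123462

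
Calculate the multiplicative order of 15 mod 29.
Powers of 15 mod 29: 15^1≡15, 15^2≡22, 15^3≡11, 15^4≡20, 15^5≡10, 15^6≡5, 15^7≡17, 15^8≡23, 15^9≡26, 15^10≡13, 15^11≡21, 15^12≡25, 15^13≡27, 15^14≡28, 15^15≡14, 15^16≡7, 15^17≡18, 15^18≡9, 15^19≡19, 15^20≡24, 15^21≡12, 15^22≡6, 15^23≡3, 15^24≡16, 15^25≡8, 15^26≡4, 15^27≡2, 15^28≡1. Order = 28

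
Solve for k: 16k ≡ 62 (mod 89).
15

Since gcd(16, 89) = 1 divides 62, a solution exists.
Multiply both sides by the inverse of 16 mod 89:
  16^(-1) mod 89 = 39
  x ≡ 39 × 62 ≡ 2418 ≡ 15 (mod 89)
Verification: 16 × 15 = 240 = 2 × 89 + 62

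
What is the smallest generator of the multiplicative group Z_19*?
p - 1 = 18 has prime divisors 2, 3. h is a primitive root mod 19 iff h^(18/q) ≢ 1 (mod 19) for each such q.
h = 2: 2^9 ≡ 18, 2^6 ≡ 7 (mod 19); none is 1, so 2 has order 18 and is a primitive root.
The smallest primitive root mod 19 is g = 2.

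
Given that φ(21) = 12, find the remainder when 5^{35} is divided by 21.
By Euler: 5^{12} ≡ 1 (mod 21) since gcd(5, 21) = 1. 35 = 2×12 + 11. So 5^{35} ≡ 5^{11} ≡ 17 (mod 21)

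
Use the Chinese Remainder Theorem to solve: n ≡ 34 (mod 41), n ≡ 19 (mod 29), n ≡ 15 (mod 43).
38328

Using the Chinese Remainder Theorem:
M = product of moduli = 51127
For equation 1: M_1 = 1247, 1247 ≡ 17 (mod 41), inverse of 1247 mod 41 is 29 (check: 17 × 29 = 493 ≡ 1 (mod 41))
For equation 2: M_2 = 1763, 1763 ≡ 23 (mod 29), inverse of 1763 mod 29 is 24 (check: 23 × 24 = 552 ≡ 1 (mod 29))
For equation 3: M_3 = 1189, 1189 ≡ 28 (mod 43), inverse of 1189 mod 43 is 20 (check: 28 × 20 = 560 ≡ 1 (mod 43))
Combine: n ≡ Σ r_i×M_i×(M_i⁻¹ mod m_i) = 34×1247×29 + 19×1763×24 + 15×1189×20 = 1229542 + 803928 + 356700 = 2390170
2390170 mod 51127 = 38328
n ≡ 38328 (mod 51127)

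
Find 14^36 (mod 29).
Using Fermat: 14^{28} ≡ 1 (mod 29). 36 ≡ 8 (mod 28). So 14^{36} ≡ 14^{8} ≡ 23 (mod 29)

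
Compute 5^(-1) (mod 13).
8

Using Extended Euclidean Algorithm:
gcd(5, 13) = 1
Bezout coefficients: 5 × -5 + 13 × 2 = 1
So 5 × -5 ≡ 1 (mod 13)
The inverse is -5 mod 13 = 8
Verification: 5 × 8 = 40 = 3 × 13 + 1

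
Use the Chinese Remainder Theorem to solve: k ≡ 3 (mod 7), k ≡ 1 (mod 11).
M = 7 × 11 = 77. M₁ = 11, y₁ ≡ 2 (mod 7). M₂ = 7, y₂ ≡ 8 (mod 11). k = 3×11×2 + 1×7×8 ≡ 45 (mod 77)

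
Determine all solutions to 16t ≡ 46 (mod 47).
44

Since gcd(16, 47) = 1 divides 46, a solution exists.
Multiply both sides by the inverse of 16 mod 47:
  16^(-1) mod 47 = 3
  x ≡ 3 × 46 ≡ 138 ≡ 44 (mod 47)
Verification: 16 × 44 = 704 = 14 × 47 + 46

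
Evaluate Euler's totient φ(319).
280

Prime factorization: 319 = 11 × 29
Using the formula φ(n) = n × Π(1 - 1/p) for each prime factor p:
φ(319) = 319 × (1 - 1/11) × (1 - 1/29)
φ(319) = 280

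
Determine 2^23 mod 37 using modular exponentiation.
Using repeated squaring. 23 = 16 + 4 + 2 + 1 (binary 10111). Repeated squaring mod 37: 2^1 ≡ 2; 2^2 ≡ 2² = 4 ≡ 4; 2^4 ≡ 4² = 16 ≡ 16; 2^8 ≡ 16² = 256 ≡ 34; 2^16 ≡ 34² = 1156 ≡ 9. Multiply: 2^23 = 2^16 × 2^4 × 2^2 × 2^1 ≡ 9 × 16 × 4 × 2 (mod 37): 9 × 16 = 144 ≡ 33; 33 × 4 = 132 ≡ 21; 21 × 2 = 42 ≡ 5. So 2^23 ≡ 5 (mod 37).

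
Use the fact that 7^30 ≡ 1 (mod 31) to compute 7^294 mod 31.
By Fermat: 7^{30} ≡ 1 (mod 31). 294 ≡ 24 (mod 30). So 7^{294} ≡ 7^{24} ≡ 8 (mod 31)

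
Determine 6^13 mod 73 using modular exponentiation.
Using repeated squaring. 13 = 8 + 4 + 1 (binary 1101). Repeated squaring mod 73: 6^1 ≡ 6; 6^2 ≡ 6² = 36 ≡ 36; 6^4 ≡ 36² = 1296 ≡ 55; 6^8 ≡ 55² = 3025 ≡ 32. Multiply: 6^13 = 6^8 × 6^4 × 6^1 ≡ 32 × 55 × 6 (mod 73): 32 × 55 = 1760 ≡ 8; 8 × 6 = 48 ≡ 48. So 6^13 ≡ 48 (mod 73).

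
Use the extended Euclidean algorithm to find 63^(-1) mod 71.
Extended GCD: 63(-9) + 71(8) = 1. So 63^(-1) ≡ 62 ≡ 62 (mod 71). Verify: 63 × 62 = 3906 ≡ 1 (mod 71)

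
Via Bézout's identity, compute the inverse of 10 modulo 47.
Extended GCD: 10(-14) + 47(3) = 1. So 10^(-1) ≡ 33 ≡ 33 (mod 47). Verify: 10 × 33 = 330 ≡ 1 (mod 47)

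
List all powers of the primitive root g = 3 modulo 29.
g^1, g^2, ..., g^{28} mod 29: {3, 9, 27, 23, 11, 4, 12, 7, 21, 5, 15, 16, 19, 28, 26, 20, 2, 6, 18, 25, 17, 22, 8, 24, 14, 13, 10, 1}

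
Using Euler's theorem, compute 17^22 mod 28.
By Euler: 17^{12} ≡ 1 (mod 28) since gcd(17, 28) = 1. 22 = 1×12 + 10. So 17^{22} ≡ 17^{10} ≡ 25 (mod 28)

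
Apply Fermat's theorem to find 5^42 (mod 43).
By Fermat's Little Theorem, 5^{42} ≡ 1 (mod 43) since 43 is prime and gcd(5, 43) = 1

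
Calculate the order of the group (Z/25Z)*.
20

Prime factorization: 25 = 5^2
Using the formula φ(n) = n × Π(1 - 1/p) for each prime factor p:
φ(25) = 25 × (1 - 1/5)
φ(25) = 20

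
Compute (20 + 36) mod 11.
1

(20 + 36) = 56
56 mod 11 = 1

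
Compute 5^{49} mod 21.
5

Using successive squaring:
Binary expansion of 49: 110001
Powers of 5 mod 21 (each is the square of the previous):
  5^1 ≡ 5 (mod 21)
  5^2 ≡ 5² = 25 ≡ 4 (mod 21)
  5^4 ≡ 4² = 16 ≡ 16 (mod 21)
  5^8 ≡ 16² = 256 ≡ 4 (mod 21)
  5^16 ≡ 4² = 16 ≡ 16 (mod 21)
  5^32 ≡ 16² = 256 ≡ 4 (mod 21)
49 = 32 + 16 + 1, so 5^49 = 5^32 × 5^16 × 5^1 ≡ 4 × 16 × 5 (mod 21)
Multiplying step by step:
  4 × 16 = 64 ≡ 1 (mod 21)
  1 × 5 = 5 ≡ 5 (mod 21)
Result: 5^49 ≡ 5 (mod 21)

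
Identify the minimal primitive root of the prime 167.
p - 1 = 166 has prime divisors 2, 83. h is a primitive root mod 167 iff h^(166/q) ≢ 1 (mod 167) for each such q.
h = 2: 2^83 ≡ 1, 2^2 ≡ 4 (mod 167); 2^83 ≡ 1, so not a primitive root.
h = 3: 3^83 ≡ 1, 3^2 ≡ 9 (mod 167); 3^83 ≡ 1, so not a primitive root.
h = 4: 4^83 ≡ 1, 4^2 ≡ 16 (mod 167); 4^83 ≡ 1, so not a primitive root.
h = 5: 5^83 ≡ 166, 5^2 ≡ 25 (mod 167); none is 1, so 5 has order 166 and is a primitive root.
The smallest primitive root mod 167 is g = 5.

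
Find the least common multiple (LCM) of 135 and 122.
16470

First find GCD(135, 122) using the Euclidean algorithm:
135 = 1 × 122 + 13
122 = 9 × 13 + 5
13 = 2 × 5 + 3
5 = 1 × 3 + 2
3 = 1 × 2 + 1
2 = 2 × 1 + 0
GCD(135, 122) = 1

LCM formula: LCM(a, b) = (a × b) / GCD(a, b)
LCM(135, 122) = (135 × 122) / 1
LCM(135, 122) = 16470 / 1
LCM(135, 122) = 16470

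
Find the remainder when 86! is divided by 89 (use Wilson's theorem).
(88)! = (86)! × (87) × (88) ≡ -1 (mod 89). So (86)! ≡ -1 × [(88)(87)]^(-1) ≡ 44 (mod 89)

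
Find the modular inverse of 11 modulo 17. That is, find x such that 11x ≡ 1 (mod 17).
14

Using Extended Euclidean Algorithm:
gcd(11, 17) = 1
Bezout coefficients: 11 × -3 + 17 × 2 = 1
So 11 × -3 ≡ 1 (mod 17)
The inverse is -3 mod 17 = 14
Verification: 11 × 14 = 154 = 9 × 17 + 1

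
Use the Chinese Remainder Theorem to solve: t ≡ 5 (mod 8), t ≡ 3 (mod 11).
M = 8 × 11 = 88. M₁ = 11, y₁ ≡ 3 (mod 8). M₂ = 8, y₂ ≡ 7 (mod 11). t = 5×11×3 + 3×8×7 ≡ 69 (mod 88)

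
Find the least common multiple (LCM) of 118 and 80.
4720

First find GCD(118, 80) using the Euclidean algorithm:
118 = 1 × 80 + 38
80 = 2 × 38 + 4
38 = 9 × 4 + 2
4 = 2 × 2 + 0
GCD(118, 80) = 2

LCM formula: LCM(a, b) = (a × b) / GCD(a, b)
LCM(118, 80) = (118 × 80) / 2
LCM(118, 80) = 9440 / 2
LCM(118, 80) = 4720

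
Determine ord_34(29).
Powers of 29 mod 34: 29^1≡29, 29^2≡25, 29^3≡11, 29^4≡13, 29^5≡3, 29^6≡19, 29^7≡7, 29^8≡33, 29^9≡5, 29^10≡9, 29^11≡23, 29^12≡21, 29^13≡31, 29^14≡15, 29^15≡27, 29^16≡1. Order = 16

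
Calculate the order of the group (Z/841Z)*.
812

Prime factorization: 841 = 29^2
Using the formula φ(n) = n × Π(1 - 1/p) for each prime factor p:
φ(841) = 841 × (1 - 1/29)
φ(841) = 812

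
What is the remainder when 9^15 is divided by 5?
Using Fermat: 9^{4} ≡ 1 (mod 5). 15 ≡ 3 (mod 4). So 9^{15} ≡ 9^{3} ≡ 4 (mod 5)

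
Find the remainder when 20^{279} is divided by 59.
By Fermat: 20^{58} ≡ 1 (mod 59). 279 = 4×58 + 47. So 20^{279} ≡ 20^{47} ≡ 29 (mod 59)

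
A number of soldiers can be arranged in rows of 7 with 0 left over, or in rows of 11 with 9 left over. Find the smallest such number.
M = 7 × 11 = 77. M₁ = 11, y₁ ≡ 2 (mod 7). M₂ = 7, y₂ ≡ 8 (mod 11). t = 0×11×2 + 9×7×8 ≡ 42 (mod 77). The smallest positive such number is 42.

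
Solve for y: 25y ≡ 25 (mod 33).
1

Since gcd(25, 33) = 1 divides 25, a solution exists.
Multiply both sides by the inverse of 25 mod 33:
  25^(-1) mod 33 = 4
  x ≡ 4 × 25 ≡ 100 ≡ 1 (mod 33)
Verification: 25 × 1 = 25 = 0 × 33 + 25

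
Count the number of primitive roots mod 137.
Number of primitive roots mod 137 = φ(136) = 64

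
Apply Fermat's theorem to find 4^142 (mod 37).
By Fermat: 4^{36} ≡ 1 (mod 37). 142 = 3×36 + 34. So 4^{142} ≡ 4^{34} ≡ 7 (mod 37)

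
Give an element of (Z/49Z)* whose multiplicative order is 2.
48 has order 2 mod 49 since 48^{2} ≡ 1 (mod 49) and no smaller power works.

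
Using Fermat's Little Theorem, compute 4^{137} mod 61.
45

By Fermat's Little Theorem, a^(p-1) ≡ 1 (mod p) for prime p and gcd(a, p) = 1
Here p = 61, so 4^60 ≡ 1 (mod 61)
We can reduce the exponent: 137 mod 60 = 17
So 4^137 ≡ 4^17 (mod 61)
Computing: 4^17 mod 61 = 45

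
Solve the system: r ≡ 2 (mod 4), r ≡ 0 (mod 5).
M = 4 × 5 = 20. M₁ = 5, y₁ ≡ 1 (mod 4). M₂ = 4, y₂ ≡ 4 (mod 5). r = 2×5×1 + 0×4×4 ≡ 10 (mod 20)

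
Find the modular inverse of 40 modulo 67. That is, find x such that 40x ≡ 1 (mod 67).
62

Using Extended Euclidean Algorithm:
gcd(40, 67) = 1
Bezout coefficients: 40 × -5 + 67 × 3 = 1
So 40 × -5 ≡ 1 (mod 67)
The inverse is -5 mod 67 = 62
Verification: 40 × 62 = 2480 = 37 × 67 + 1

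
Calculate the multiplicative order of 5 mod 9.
Powers of 5 mod 9: 5^1≡5, 5^2≡7, 5^3≡8, 5^4≡4, 5^5≡2, 5^6≡1. Order = 6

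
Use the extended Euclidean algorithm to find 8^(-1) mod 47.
Extended GCD: 8(6) + 47(-1) = 1. So 8^(-1) ≡ 6 ≡ 6 (mod 47). Verify: 8 × 6 = 48 ≡ 1 (mod 47)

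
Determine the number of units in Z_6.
2

Prime factorization: 6 = 2 × 3
Using the formula φ(n) = n × Π(1 - 1/p) for each prime factor p:
φ(6) = 6 × (1 - 1/2) × (1 - 1/3)
φ(6) = 2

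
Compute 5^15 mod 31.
Using repeated squaring. 15 = 8 + 4 + 2 + 1 (binary 1111). Repeated squaring mod 31: 5^1 ≡ 5; 5^2 ≡ 5² = 25 ≡ 25; 5^4 ≡ 25² = 625 ≡ 5; 5^8 ≡ 5² = 25 ≡ 25. Multiply: 5^15 = 5^8 × 5^4 × 5^2 × 5^1 ≡ 25 × 5 × 25 × 5 (mod 31): 25 × 5 = 125 ≡ 1; 1 × 25 = 25 ≡ 25; 25 × 5 = 125 ≡ 1. So 5^15 ≡ 1 (mod 31).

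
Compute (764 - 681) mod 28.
27

(764 - 681) = 83
83 mod 28 = 27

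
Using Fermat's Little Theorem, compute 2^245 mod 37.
By Fermat: 2^{36} ≡ 1 (mod 37). 245 = 6×36 + 29. So 2^{245} ≡ 2^{29} ≡ 24 (mod 37)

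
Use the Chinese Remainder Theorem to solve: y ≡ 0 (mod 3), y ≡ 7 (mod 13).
M = 3 × 13 = 39. M₁ = 13, y₁ ≡ 1 (mod 3). M₂ = 3, y₂ ≡ 9 (mod 13). y = 0×13×1 + 7×3×9 ≡ 33 (mod 39)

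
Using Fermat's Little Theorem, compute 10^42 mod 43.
By Fermat's Little Theorem, 10^{42} ≡ 1 (mod 43) since 43 is prime and gcd(10, 43) = 1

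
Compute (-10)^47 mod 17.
Using Fermat: (-10)^{16} ≡ 1 (mod 17). 47 ≡ 15 (mod 16). So (-10)^{47} ≡ (-10)^{15} ≡ 5 (mod 17)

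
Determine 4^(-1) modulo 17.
4^(-1) ≡ 13 (mod 17). Verification: 4 × 13 = 52 ≡ 1 (mod 17)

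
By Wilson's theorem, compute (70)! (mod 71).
By Wilson's theorem, (70)! ≡ -1 ≡ 70 (mod 71)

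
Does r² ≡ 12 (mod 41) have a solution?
By Euler's criterion: 12^{20} ≡ 40 (mod 41). Since this equals -1 (≡ 40), 12 is not a QR.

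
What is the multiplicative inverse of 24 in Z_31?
24^(-1) ≡ 22 (mod 31). Verification: 24 × 22 = 528 ≡ 1 (mod 31)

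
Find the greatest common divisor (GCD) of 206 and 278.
2

Using the Euclidean algorithm:
206 = 0 × 278 + 206
278 = 1 × 206 + 72
206 = 2 × 72 + 62
72 = 1 × 62 + 10
62 = 6 × 10 + 2
10 = 5 × 2 + 0

GCD(206, 278) = 2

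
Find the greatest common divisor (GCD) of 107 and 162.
1

Using the Euclidean algorithm:
107 = 0 × 162 + 107
162 = 1 × 107 + 55
107 = 1 × 55 + 52
55 = 1 × 52 + 3
52 = 17 × 3 + 1
3 = 3 × 1 + 0

GCD(107, 162) = 1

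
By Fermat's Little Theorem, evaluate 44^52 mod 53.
By Fermat's Little Theorem, 44^{52} ≡ 1 (mod 53) since 53 is prime and gcd(44, 53) = 1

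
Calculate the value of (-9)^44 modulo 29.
Using Fermat: (-9)^{28} ≡ 1 (mod 29). 44 ≡ 16 (mod 28). So (-9)^{44} ≡ (-9)^{16} ≡ 23 (mod 29)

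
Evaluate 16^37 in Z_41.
Using repeated squaring. 37 = 32 + 4 + 1 (binary 100101). Repeated squaring mod 41: 16^1 ≡ 16; 16^2 ≡ 16² = 256 ≡ 10; 16^4 ≡ 10² = 100 ≡ 18; 16^8 ≡ 18² = 324 ≡ 37; 16^16 ≡ 37² = 1369 ≡ 16; 16^32 ≡ 16² = 256 ≡ 10. Multiply: 16^37 = 16^32 × 16^4 × 16^1 ≡ 10 × 18 × 16 (mod 41): 10 × 18 = 180 ≡ 16; 16 × 16 = 256 ≡ 10. So 16^37 ≡ 10 (mod 41).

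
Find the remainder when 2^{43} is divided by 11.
By Fermat: 2^{10} ≡ 1 (mod 11). 43 = 4×10 + 3. So 2^{43} ≡ 2^{3} ≡ 8 (mod 11)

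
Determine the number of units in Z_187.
160

Prime factorization: 187 = 11 × 17
Using the formula φ(n) = n × Π(1 - 1/p) for each prime factor p:
φ(187) = 187 × (1 - 1/11) × (1 - 1/17)
φ(187) = 160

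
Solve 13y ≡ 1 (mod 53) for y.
49

Using Extended Euclidean Algorithm:
gcd(13, 53) = 1
Bezout coefficients: 13 × -4 + 53 × 1 = 1
So 13 × -4 ≡ 1 (mod 53)
The inverse is -4 mod 53 = 49
Verification: 13 × 49 = 637 = 12 × 53 + 1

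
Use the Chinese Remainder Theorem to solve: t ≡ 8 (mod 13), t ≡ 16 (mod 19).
M = 13 × 19 = 247. M₁ = 19, y₁ ≡ 11 (mod 13). M₂ = 13, y₂ ≡ 3 (mod 19). t = 8×19×11 + 16×13×3 ≡ 73 (mod 247)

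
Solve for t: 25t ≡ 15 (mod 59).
36

Since gcd(25, 59) = 1 divides 15, a solution exists.
Multiply both sides by the inverse of 25 mod 59:
  25^(-1) mod 59 = 26
  x ≡ 26 × 15 ≡ 390 ≡ 36 (mod 59)
Verification: 25 × 36 = 900 = 15 × 59 + 15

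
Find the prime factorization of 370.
2 × 5 × 37

Divide by primes starting from smallest:
370 ÷ 2 = 185
185 ÷ 5 = 37
37 ÷ 37 = 1

370 = 2 × 5 × 37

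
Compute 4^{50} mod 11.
1

Using successive squaring:
Binary expansion of 50: 110010
Powers of 4 mod 11 (each is the square of the previous):
  4^1 ≡ 4 (mod 11)
  4^2 ≡ 4² = 16 ≡ 5 (mod 11)
  4^4 ≡ 5² = 25 ≡ 3 (mod 11)
  4^8 ≡ 3² = 9 ≡ 9 (mod 11)
  4^16 ≡ 9² = 81 ≡ 4 (mod 11)
  4^32 ≡ 4² = 16 ≡ 5 (mod 11)
50 = 32 + 16 + 2, so 4^50 = 4^32 × 4^16 × 4^2 ≡ 5 × 4 × 5 (mod 11)
Multiplying step by step:
  5 × 4 = 20 ≡ 9 (mod 11)
  9 × 5 = 45 ≡ 1 (mod 11)
Result: 4^50 ≡ 1 (mod 11)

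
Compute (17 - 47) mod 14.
12

(17 - 47) = -30
-30 mod 14 = 12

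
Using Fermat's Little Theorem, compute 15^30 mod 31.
By Fermat's Little Theorem, 15^{30} ≡ 1 (mod 31) since 31 is prime and gcd(15, 31) = 1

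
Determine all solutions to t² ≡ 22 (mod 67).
The square roots of 22 mod 67 are 25 and 42. Verify: 25² = 625 ≡ 22 (mod 67)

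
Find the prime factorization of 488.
2^3 × 61

Divide by primes starting from smallest:
488 ÷ 2 = 244
244 ÷ 2 = 122
122 ÷ 2 = 61
61 ÷ 61 = 1

488 = 2^3 × 61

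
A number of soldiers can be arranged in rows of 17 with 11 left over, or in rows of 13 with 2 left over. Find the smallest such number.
M = 17 × 13 = 221. M₁ = 13, y₁ ≡ 4 (mod 17). M₂ = 17, y₂ ≡ 10 (mod 13). y = 11×13×4 + 2×17×10 ≡ 28 (mod 221). The smallest positive such number is 28.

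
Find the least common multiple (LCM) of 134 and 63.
8442

First find GCD(134, 63) using the Euclidean algorithm:
134 = 2 × 63 + 8
63 = 7 × 8 + 7
8 = 1 × 7 + 1
7 = 7 × 1 + 0
GCD(134, 63) = 1

LCM formula: LCM(a, b) = (a × b) / GCD(a, b)
LCM(134, 63) = (134 × 63) / 1
LCM(134, 63) = 8442 / 1
LCM(134, 63) = 8442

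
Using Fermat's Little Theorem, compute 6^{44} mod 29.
7

By Fermat's Little Theorem, a^(p-1) ≡ 1 (mod p) for prime p and gcd(a, p) = 1
Here p = 29, so 6^28 ≡ 1 (mod 29)
We can reduce the exponent: 44 mod 28 = 16
So 6^44 ≡ 6^16 (mod 29)
Computing: 6^16 mod 29 = 7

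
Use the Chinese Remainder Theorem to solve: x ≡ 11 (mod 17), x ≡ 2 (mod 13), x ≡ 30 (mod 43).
6437

Using the Chinese Remainder Theorem:
M = product of moduli = 9503
For equation 1: M_1 = 559, 559 ≡ 15 (mod 17), inverse of 559 mod 17 is 8 (check: 15 × 8 = 120 ≡ 1 (mod 17))
For equation 2: M_2 = 731, 731 ≡ 3 (mod 13), inverse of 731 mod 13 is 9 (check: 3 × 9 = 27 ≡ 1 (mod 13))
For equation 3: M_3 = 221, 221 ≡ 6 (mod 43), inverse of 221 mod 43 is 36 (check: 6 × 36 = 216 ≡ 1 (mod 43))
Combine: x ≡ Σ r_i×M_i×(M_i⁻¹ mod m_i) = 11×559×8 + 2×731×9 + 30×221×36 = 49192 + 13158 + 238680 = 301030
301030 mod 9503 = 6437
x ≡ 6437 (mod 9503)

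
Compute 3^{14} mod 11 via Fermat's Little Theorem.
4

By Fermat's Little Theorem, a^(p-1) ≡ 1 (mod p) for prime p and gcd(a, p) = 1
Here p = 11, so 3^10 ≡ 1 (mod 11)
We can reduce the exponent: 14 mod 10 = 4
So 3^14 ≡ 3^4 (mod 11)
Computing: 3^4 mod 11 = 4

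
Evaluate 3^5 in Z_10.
5 = 4 + 1 (binary 101). Repeated squaring mod 10: 3^1 ≡ 3; 3^2 ≡ 3² = 9 ≡ 9; 3^4 ≡ 9² = 81 ≡ 1. Multiply: 3^5 = 3^4 × 3^1 ≡ 1 × 3 (mod 10): 1 × 3 = 3 ≡ 3. So 3^5 ≡ 3 (mod 10).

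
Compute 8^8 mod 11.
8 = 8 (binary 1000). Repeated squaring mod 11: 8^1 ≡ 8; 8^2 ≡ 8² = 64 ≡ 9; 8^4 ≡ 9² = 81 ≡ 4; 8^8 ≡ 4² = 16 ≡ 5. So 8^8 ≡ 5 (mod 11).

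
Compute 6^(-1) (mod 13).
6^(-1) ≡ 11 (mod 13). Verification: 6 × 11 = 66 ≡ 1 (mod 13)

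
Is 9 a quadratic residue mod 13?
By Euler's criterion: 9^{6} ≡ 1 (mod 13). Since this equals 1, 9 is a QR.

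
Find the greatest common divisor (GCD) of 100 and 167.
1

Using the Euclidean algorithm:
100 = 0 × 167 + 100
167 = 1 × 100 + 67
100 = 1 × 67 + 33
67 = 2 × 33 + 1
33 = 33 × 1 + 0

GCD(100, 167) = 1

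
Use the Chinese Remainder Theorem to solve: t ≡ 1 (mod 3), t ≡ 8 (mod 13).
M = 3 × 13 = 39. M₁ = 13, y₁ ≡ 1 (mod 3). M₂ = 3, y₂ ≡ 9 (mod 13). t = 1×13×1 + 8×3×9 ≡ 34 (mod 39)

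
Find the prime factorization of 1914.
2 × 3 × 11 × 29

Divide by primes starting from smallest:
1914 ÷ 2 = 957
957 ÷ 3 = 319
319 ÷ 11 = 29
29 ÷ 29 = 1

1914 = 2 × 3 × 11 × 29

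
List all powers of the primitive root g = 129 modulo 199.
g^1, g^2, ..., g^{198} mod 199: {129, 124, 76, 53, 71, 5, 48, 23, 181, 66, 156, 25, 41, 115, 109, 131, 183, 125, 6, 177, 147, 58, 119, 28, 30, 89, 138, 91, 197, 140, 150, 47, 93, 57, 189, 103, 153, 36, 67, 86, 149, 117, 168, 180, 136, 32, 148, 187, 44, 104, 83, 160, 143, 139, 21, 122, 17, 4, 118, 98, 105, 13, 85, 20, 192, 92, 127, 65, 27, 100, 164, 62, 38, 126, 135, 102, 24, 111, 190, 33, 78, 112, 120, 157, 154, 165, 191, 162, 3, 188, 173, 29, 159, 14, 15, 144, 69, 145, 198, 70, 75, 123, 146, 128, 194, 151, 176, 18, 133, 43, 174, 158, 84, 90, 68, 16, 74, 193, 22, 52, 141, 80, 171, 169, 110, 61, 108, 2, 59, 49, 152, 106, 142, 10, 96, 46, 163, 132, 113, 50, 82, 31, 19, 63, 167, 51, 12, 155, 95, 116, 39, 56, 60, 178, 77, 182, 195, 81, 101, 94, 186, 114, 179, 7, 107, 72, 134, 172, 99, 35, 137, 161, 73, 64, 97, 175, 88, 9, 166, 121, 87, 79, 42, 45, 34, 8, 37, 196, 11, 26, 170, 40, 185, 184, 55, 130, 54, 1}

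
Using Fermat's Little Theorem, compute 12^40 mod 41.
By Fermat's Little Theorem, 12^{40} ≡ 1 (mod 41) since 41 is prime and gcd(12, 41) = 1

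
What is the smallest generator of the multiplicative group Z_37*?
p - 1 = 36 has prime divisors 2, 3. h is a primitive root mod 37 iff h^(36/q) ≢ 1 (mod 37) for each such q.
h = 2: 2^18 ≡ 36, 2^12 ≡ 26 (mod 37); none is 1, so 2 has order 36 and is a primitive root.
The smallest primitive root mod 37 is g = 2.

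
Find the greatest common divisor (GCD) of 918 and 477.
9

Using the Euclidean algorithm:
918 = 1 × 477 + 441
477 = 1 × 441 + 36
441 = 12 × 36 + 9
36 = 4 × 9 + 0

GCD(918, 477) = 9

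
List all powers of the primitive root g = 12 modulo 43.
g^1, g^2, ..., g^{42} mod 43: {12, 15, 8, 10, 34, 21, 37, 14, 39, 38, 26, 11, 3, 36, 2, 24, 30, 16, 20, 25, 42, 31, 28, 35, 33, 9, 22, 6, 29, 4, 5, 17, 32, 40, 7, 41, 19, 13, 27, 23, 18, 1}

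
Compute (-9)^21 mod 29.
Using repeated squaring. (-9) ≡ 20 (mod 29). 21 = 16 + 4 + 1 (binary 10101). Repeated squaring mod 29: 20^1 ≡ 20; 20^2 ≡ 20² = 400 ≡ 23; 20^4 ≡ 23² = 529 ≡ 7; 20^8 ≡ 7² = 49 ≡ 20; 20^16 ≡ 20² = 400 ≡ 23. Multiply: (-9)^21 ≡ 20^16 × 20^4 × 20^1 ≡ 23 × 7 × 20 (mod 29): 23 × 7 = 161 ≡ 16; 16 × 20 = 320 ≡ 1. So (-9)^21 ≡ 1 (mod 29).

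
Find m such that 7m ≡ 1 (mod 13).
7^(-1) ≡ 2 (mod 13). Verification: 7 × 2 = 14 ≡ 1 (mod 13)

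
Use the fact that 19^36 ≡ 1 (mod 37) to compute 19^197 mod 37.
By Fermat: 19^{36} ≡ 1 (mod 37). 197 ≡ 17 (mod 36). So 19^{197} ≡ 19^{17} ≡ 35 (mod 37)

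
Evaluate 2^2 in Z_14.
2 = 2 (binary 10). Repeated squaring mod 14: 2^1 ≡ 2; 2^2 ≡ 2² = 4 ≡ 4. So 2^2 ≡ 4 (mod 14).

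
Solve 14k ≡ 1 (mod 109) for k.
39

Using Extended Euclidean Algorithm:
gcd(14, 109) = 1
Bezout coefficients: 14 × 39 + 109 × -5 = 1
So 14 × 39 ≡ 1 (mod 109)
The inverse is 39 mod 109 = 39
Verification: 14 × 39 = 546 = 5 × 109 + 1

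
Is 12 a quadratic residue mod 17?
By Euler's criterion: 12^{8} ≡ 16 (mod 17). Since this equals -1 (≡ 16), 12 is not a QR.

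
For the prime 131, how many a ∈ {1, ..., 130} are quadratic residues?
For prime 131, there are (p-1)/2 = (131-1)/2 = 65 quadratic residues (excluding 0).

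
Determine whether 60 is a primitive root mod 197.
p - 1 = 196 has prime divisors 2, 7. Check 60^(196/q) mod 197 for each: 60^(196/2) = 60^98 ≡ 1, 60^(196/7) = 60^28 ≡ 36 (mod 197). Since 60^98 ≡ 1 (mod 197), the order of 60 divides 98 (in fact the order is 49) ≠ 196, so it is not a primitive root.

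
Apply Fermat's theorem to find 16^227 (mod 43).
By Fermat: 16^{42} ≡ 1 (mod 43). 227 = 5×42 + 17. So 16^{227} ≡ 16^{17} ≡ 11 (mod 43)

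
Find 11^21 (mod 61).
Using repeated squaring. 21 = 16 + 4 + 1 (binary 10101). Repeated squaring mod 61: 11^1 ≡ 11; 11^2 ≡ 11² = 121 ≡ 60; 11^4 ≡ 60² = 3600 ≡ 1; 11^8 ≡ 1² = 1 ≡ 1; 11^16 ≡ 1² = 1 ≡ 1. Multiply: 11^21 = 11^16 × 11^4 × 11^1 ≡ 1 × 1 × 11 (mod 61): 1 × 1 = 1 ≡ 1; 1 × 11 = 11 ≡ 11. So 11^21 ≡ 11 (mod 61).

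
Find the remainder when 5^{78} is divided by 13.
By Fermat: 5^{12} ≡ 1 (mod 13). 78 = 6×12 + 6. So 5^{78} ≡ 5^{6} ≡ 12 (mod 13)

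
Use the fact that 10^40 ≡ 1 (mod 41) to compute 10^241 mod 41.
By Fermat: 10^{40} ≡ 1 (mod 41). 241 = 6×40 + 1. So 10^{241} ≡ 10^{1} ≡ 10 (mod 41)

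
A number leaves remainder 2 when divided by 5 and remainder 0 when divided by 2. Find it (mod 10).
M = 5 × 2 = 10. M₁ = 2, y₁ ≡ 3 (mod 5). M₂ = 5, y₂ ≡ 1 (mod 2). x = 2×2×3 + 0×5×1 ≡ 2 (mod 10)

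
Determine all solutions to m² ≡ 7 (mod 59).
The square roots of 7 mod 59 are 19 and 40. Verify: 19² = 361 ≡ 7 (mod 59)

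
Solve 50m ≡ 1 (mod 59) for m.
50^(-1) ≡ 13 (mod 59). Verification: 50 × 13 = 650 ≡ 1 (mod 59)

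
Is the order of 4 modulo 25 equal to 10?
Yes, ord_25(4) = 10.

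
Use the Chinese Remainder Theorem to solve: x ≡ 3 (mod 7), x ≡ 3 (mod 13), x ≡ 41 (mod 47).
276

Using the Chinese Remainder Theorem:
M = product of moduli = 4277
For equation 1: M_1 = 611, 611 ≡ 2 (mod 7), inverse of 611 mod 7 is 4 (check: 2 × 4 = 8 ≡ 1 (mod 7))
For equation 2: M_2 = 329, 329 ≡ 4 (mod 13), inverse of 329 mod 13 is 10 (check: 4 × 10 = 40 ≡ 1 (mod 13))
For equation 3: M_3 = 91, 91 ≡ 44 (mod 47), inverse of 91 mod 47 is 31 (check: 44 × 31 = 1364 ≡ 1 (mod 47))
Combine: x ≡ Σ r_i×M_i×(M_i⁻¹ mod m_i) = 3×611×4 + 3×329×10 + 41×91×31 = 7332 + 9870 + 115661 = 132863
132863 mod 4277 = 276
x ≡ 276 (mod 4277)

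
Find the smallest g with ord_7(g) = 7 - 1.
p - 1 = 6 has prime divisors 2, 3. h is a primitive root mod 7 iff h^(6/q) ≢ 1 (mod 7) for each such q.
h = 2: 2^3 ≡ 1, 2^2 ≡ 4 (mod 7); 2^3 ≡ 1, so not a primitive root.
h = 3: 3^3 ≡ 6, 3^2 ≡ 2 (mod 7); none is 1, so 3 has order 6 and is a primitive root.
The smallest primitive root mod 7 is g = 3.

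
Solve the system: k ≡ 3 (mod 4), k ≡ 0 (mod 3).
M = 4 × 3 = 12. M₁ = 3, y₁ ≡ 3 (mod 4). M₂ = 4, y₂ ≡ 1 (mod 3). k = 3×3×3 + 0×4×1 ≡ 3 (mod 12)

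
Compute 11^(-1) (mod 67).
61

Using Extended Euclidean Algorithm:
gcd(11, 67) = 1
Bezout coefficients: 11 × -6 + 67 × 1 = 1
So 11 × -6 ≡ 1 (mod 67)
The inverse is -6 mod 67 = 61
Verification: 11 × 61 = 671 = 10 × 67 + 1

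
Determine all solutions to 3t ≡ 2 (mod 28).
10

Since gcd(3, 28) = 1 divides 2, a solution exists.
Multiply both sides by the inverse of 3 mod 28:
  3^(-1) mod 28 = 19
  x ≡ 19 × 2 ≡ 38 ≡ 10 (mod 28)
Verification: 3 × 10 = 30 = 1 × 28 + 2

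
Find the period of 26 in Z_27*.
Powers of 26 mod 27: 26^1≡26, 26^2≡1. Order = 2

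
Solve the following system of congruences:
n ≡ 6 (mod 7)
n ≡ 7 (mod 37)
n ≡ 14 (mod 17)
2190

Using the Chinese Remainder Theorem:
M = product of moduli = 4403
For equation 1: M_1 = 629, 629 ≡ 6 (mod 7), inverse of 629 mod 7 is 6 (check: 6 × 6 = 36 ≡ 1 (mod 7))
For equation 2: M_2 = 119, 119 ≡ 8 (mod 37), inverse of 119 mod 37 is 14 (check: 8 × 14 = 112 ≡ 1 (mod 37))
For equation 3: M_3 = 259, 259 ≡ 4 (mod 17), inverse of 259 mod 17 is 13 (check: 4 × 13 = 52 ≡ 1 (mod 17))
Combine: n ≡ Σ r_i×M_i×(M_i⁻¹ mod m_i) = 6×629×6 + 7×119×14 + 14×259×13 = 22644 + 11662 + 47138 = 81444
81444 mod 4403 = 2190
n ≡ 2190 (mod 4403)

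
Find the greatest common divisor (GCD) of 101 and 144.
1

Using the Euclidean algorithm:
101 = 0 × 144 + 101
144 = 1 × 101 + 43
101 = 2 × 43 + 15
43 = 2 × 15 + 13
15 = 1 × 13 + 2
13 = 6 × 2 + 1
2 = 2 × 1 + 0

GCD(101, 144) = 1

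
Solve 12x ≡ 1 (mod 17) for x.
12^(-1) ≡ 10 (mod 17). Verification: 12 × 10 = 120 ≡ 1 (mod 17)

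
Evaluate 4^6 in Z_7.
6 = 4 + 2 (binary 110). Repeated squaring mod 7: 4^1 ≡ 4; 4^2 ≡ 4² = 16 ≡ 2; 4^4 ≡ 2² = 4 ≡ 4. Multiply: 4^6 = 4^4 × 4^2 ≡ 4 × 2 (mod 7): 4 × 2 = 8 ≡ 1. So 4^6 ≡ 1 (mod 7).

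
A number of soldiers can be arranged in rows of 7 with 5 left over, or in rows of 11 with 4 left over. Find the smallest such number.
M = 7 × 11 = 77. M₁ = 11, y₁ ≡ 2 (mod 7). M₂ = 7, y₂ ≡ 8 (mod 11). k = 5×11×2 + 4×7×8 ≡ 26 (mod 77). The smallest positive such number is 26.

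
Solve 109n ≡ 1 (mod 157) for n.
109^(-1) ≡ 121 (mod 157). Verification: 109 × 121 = 13189 ≡ 1 (mod 157)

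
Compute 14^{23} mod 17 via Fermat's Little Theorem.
6

By Fermat's Little Theorem, a^(p-1) ≡ 1 (mod p) for prime p and gcd(a, p) = 1
Here p = 17, so 14^16 ≡ 1 (mod 17)
We can reduce the exponent: 23 mod 16 = 7
So 14^23 ≡ 14^7 (mod 17)
Computing: 14^7 mod 17 = 6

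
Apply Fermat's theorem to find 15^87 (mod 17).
By Fermat: 15^{16} ≡ 1 (mod 17). 87 = 5×16 + 7. So 15^{87} ≡ 15^{7} ≡ 8 (mod 17)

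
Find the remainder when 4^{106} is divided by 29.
By Fermat: 4^{28} ≡ 1 (mod 29). 106 = 3×28 + 22. So 4^{106} ≡ 4^{22} ≡ 25 (mod 29)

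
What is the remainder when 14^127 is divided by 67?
Using Fermat: 14^{66} ≡ 1 (mod 67). 127 ≡ 61 (mod 66). So 14^{127} ≡ 14^{61} ≡ 9 (mod 67)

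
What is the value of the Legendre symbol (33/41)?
(33/41) = 33^{20} mod 41 = 1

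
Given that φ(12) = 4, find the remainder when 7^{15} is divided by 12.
By Euler: 7^{4} ≡ 1 (mod 12) since gcd(7, 12) = 1. 15 = 3×4 + 3. So 7^{15} ≡ 7^{3} ≡ 7 (mod 12)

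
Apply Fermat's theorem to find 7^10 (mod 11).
By Fermat's Little Theorem, 7^{10} ≡ 1 (mod 11) since 11 is prime and gcd(7, 11) = 1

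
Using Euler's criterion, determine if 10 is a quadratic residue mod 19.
By Euler's criterion: 10^{9} ≡ 18 (mod 19). Since this equals -1 (≡ 18), 10 is not a QR.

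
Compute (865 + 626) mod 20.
11

(865 + 626) = 1491
1491 mod 20 = 11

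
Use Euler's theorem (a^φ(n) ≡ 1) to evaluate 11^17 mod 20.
By Euler: 11^{8} ≡ 1 (mod 20) since gcd(11, 20) = 1. 17 = 2×8 + 1. So 11^{17} ≡ 11^{1} ≡ 11 (mod 20)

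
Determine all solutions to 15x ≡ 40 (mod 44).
32

Since gcd(15, 44) = 1 divides 40, a solution exists.
Multiply both sides by the inverse of 15 mod 44:
  15^(-1) mod 44 = 3
  x ≡ 3 × 40 ≡ 120 ≡ 32 (mod 44)
Verification: 15 × 32 = 480 = 10 × 44 + 40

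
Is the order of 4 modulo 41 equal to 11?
No, the actual order is 10, not 11.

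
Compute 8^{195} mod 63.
8

Using successive squaring:
Binary expansion of 195: 11000011
Powers of 8 mod 63 (each is the square of the previous):
  8^1 ≡ 8 (mod 63)
  8^2 ≡ 8² = 64 ≡ 1 (mod 63)
  8^4 ≡ 1² = 1 ≡ 1 (mod 63)
  8^8 ≡ 1² = 1 ≡ 1 (mod 63)
  8^16 ≡ 1² = 1 ≡ 1 (mod 63)
  8^32 ≡ 1² = 1 ≡ 1 (mod 63)
  8^64 ≡ 1² = 1 ≡ 1 (mod 63)
  8^128 ≡ 1² = 1 ≡ 1 (mod 63)
195 = 128 + 64 + 2 + 1, so 8^195 = 8^128 × 8^64 × 8^2 × 8^1 ≡ 1 × 1 × 1 × 8 (mod 63)
Multiplying step by step:
  1 × 1 = 1 ≡ 1 (mod 63)
  1 × 1 = 1 ≡ 1 (mod 63)
  1 × 8 = 8 ≡ 8 (mod 63)
Result: 8^195 ≡ 8 (mod 63)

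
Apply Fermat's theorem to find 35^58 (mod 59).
By Fermat's Little Theorem, 35^{58} ≡ 1 (mod 59) since 59 is prime and gcd(35, 59) = 1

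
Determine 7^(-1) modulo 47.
7^(-1) ≡ 27 (mod 47). Verification: 7 × 27 = 189 ≡ 1 (mod 47)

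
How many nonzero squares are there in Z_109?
For prime 109, there are (p-1)/2 = (109-1)/2 = 54 quadratic residues (excluding 0).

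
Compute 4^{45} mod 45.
19

Using successive squaring:
Binary expansion of 45: 101101
Powers of 4 mod 45 (each is the square of the previous):
  4^1 ≡ 4 (mod 45)
  4^2 ≡ 4² = 16 ≡ 16 (mod 45)
  4^4 ≡ 16² = 256 ≡ 31 (mod 45)
  4^8 ≡ 31² = 961 ≡ 16 (mod 45)
  4^16 ≡ 16² = 256 ≡ 31 (mod 45)
  4^32 ≡ 31² = 961 ≡ 16 (mod 45)
45 = 32 + 8 + 4 + 1, so 4^45 = 4^32 × 4^8 × 4^4 × 4^1 ≡ 16 × 16 × 31 × 4 (mod 45)
Multiplying step by step:
  16 × 16 = 256 ≡ 31 (mod 45)
  31 × 31 = 961 ≡ 16 (mod 45)
  16 × 4 = 64 ≡ 19 (mod 45)
Result: 4^45 ≡ 19 (mod 45)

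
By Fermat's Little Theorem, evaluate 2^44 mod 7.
By Fermat: 2^{6} ≡ 1 (mod 7). 44 = 7×6 + 2. So 2^{44} ≡ 2^{2} ≡ 4 (mod 7)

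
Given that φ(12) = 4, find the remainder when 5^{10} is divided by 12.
By Euler: 5^{4} ≡ 1 (mod 12) since gcd(5, 12) = 1. 10 = 2×4 + 2. So 5^{10} ≡ 5^{2} ≡ 1 (mod 12)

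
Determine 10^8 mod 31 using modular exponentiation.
8 = 8 (binary 1000). Repeated squaring mod 31: 10^1 ≡ 10; 10^2 ≡ 10² = 100 ≡ 7; 10^4 ≡ 7² = 49 ≡ 18; 10^8 ≡ 18² = 324 ≡ 14. So 10^8 ≡ 14 (mod 31).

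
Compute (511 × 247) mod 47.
22

(511 × 247) = 126217
126217 mod 47 = 22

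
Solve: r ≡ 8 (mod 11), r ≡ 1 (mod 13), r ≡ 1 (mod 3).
M = 11 × 13 × 3 = 429. M₁ = 39, y₁ ≡ 2 (mod 11). M₂ = 33, y₂ ≡ 2 (mod 13). M₃ = 143, y₃ ≡ 2 (mod 3). r = 8×39×2 + 1×33×2 + 1×143×2 ≡ 118 (mod 429)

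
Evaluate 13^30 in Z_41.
Using repeated squaring. 30 = 16 + 8 + 4 + 2 (binary 11110). Repeated squaring mod 41: 13^1 ≡ 13; 13^2 ≡ 13² = 169 ≡ 5; 13^4 ≡ 5² = 25 ≡ 25; 13^8 ≡ 25² = 625 ≡ 10; 13^16 ≡ 10² = 100 ≡ 18. Multiply: 13^30 = 13^16 × 13^8 × 13^4 × 13^2 ≡ 18 × 10 × 25 × 5 (mod 41): 18 × 10 = 180 ≡ 16; 16 × 25 = 400 ≡ 31; 31 × 5 = 155 ≡ 32. So 13^30 ≡ 32 (mod 41).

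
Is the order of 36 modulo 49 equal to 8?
No, the actual order is 7, not 8.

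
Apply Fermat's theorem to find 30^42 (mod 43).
By Fermat's Little Theorem, 30^{42} ≡ 1 (mod 43) since 43 is prime and gcd(30, 43) = 1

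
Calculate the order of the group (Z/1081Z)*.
1012

Prime factorization: 1081 = 23 × 47
Using the formula φ(n) = n × Π(1 - 1/p) for each prime factor p:
φ(1081) = 1081 × (1 - 1/23) × (1 - 1/47)
φ(1081) = 1012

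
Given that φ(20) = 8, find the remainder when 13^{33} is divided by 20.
By Euler: 13^{8} ≡ 1 (mod 20) since gcd(13, 20) = 1. 33 = 4×8 + 1. So 13^{33} ≡ 13^{1} ≡ 13 (mod 20)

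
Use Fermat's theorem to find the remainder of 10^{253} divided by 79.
18

By Fermat's Little Theorem, a^(p-1) ≡ 1 (mod p) for prime p and gcd(a, p) = 1
Here p = 79, so 10^78 ≡ 1 (mod 79)
We can reduce the exponent: 253 mod 78 = 19
So 10^253 ≡ 10^19 (mod 79)
Computing: 10^19 mod 79 = 18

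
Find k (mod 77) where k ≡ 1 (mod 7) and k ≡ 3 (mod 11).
M = 7 × 11 = 77. M₁ = 11, y₁ ≡ 2 (mod 7). M₂ = 7, y₂ ≡ 8 (mod 11). k = 1×11×2 + 3×7×8 ≡ 36 (mod 77)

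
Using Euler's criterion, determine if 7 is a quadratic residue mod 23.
By Euler's criterion: 7^{11} ≡ 22 (mod 23). Since this equals -1 (≡ 22), 7 is not a QR.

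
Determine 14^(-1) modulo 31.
14^(-1) ≡ 20 (mod 31). Verification: 14 × 20 = 280 ≡ 1 (mod 31)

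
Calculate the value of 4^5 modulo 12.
5 = 4 + 1 (binary 101). Repeated squaring mod 12: 4^1 ≡ 4; 4^2 ≡ 4² = 16 ≡ 4; 4^4 ≡ 4² = 16 ≡ 4. Multiply: 4^5 = 4^4 × 4^1 ≡ 4 × 4 (mod 12): 4 × 4 = 16 ≡ 4. So 4^5 ≡ 4 (mod 12).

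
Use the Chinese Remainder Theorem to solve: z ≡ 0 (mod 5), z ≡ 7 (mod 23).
M = 5 × 23 = 115. M₁ = 23, y₁ ≡ 2 (mod 5). M₂ = 5, y₂ ≡ 14 (mod 23). z = 0×23×2 + 7×5×14 ≡ 30 (mod 115)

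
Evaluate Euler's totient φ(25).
20

Prime factorization: 25 = 5^2
Using the formula φ(n) = n × Π(1 - 1/p) for each prime factor p:
φ(25) = 25 × (1 - 1/5)
φ(25) = 20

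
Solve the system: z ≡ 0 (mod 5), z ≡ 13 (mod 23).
M = 5 × 23 = 115. M₁ = 23, y₁ ≡ 2 (mod 5). M₂ = 5, y₂ ≡ 14 (mod 23). z = 0×23×2 + 13×5×14 ≡ 105 (mod 115)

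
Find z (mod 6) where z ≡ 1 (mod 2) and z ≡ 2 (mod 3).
M = 2 × 3 = 6. M₁ = 3, y₁ ≡ 1 (mod 2). M₂ = 2, y₂ ≡ 2 (mod 3). z = 1×3×1 + 2×2×2 ≡ 5 (mod 6)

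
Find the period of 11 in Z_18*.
Powers of 11 mod 18: 11^1≡11, 11^2≡13, 11^3≡17, 11^4≡7, 11^5≡5, 11^6≡1. Order = 6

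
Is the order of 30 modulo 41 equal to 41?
No, the actual order is 40, not 41.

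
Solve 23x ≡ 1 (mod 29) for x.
24

Using Extended Euclidean Algorithm:
gcd(23, 29) = 1
Bezout coefficients: 23 × -5 + 29 × 4 = 1
So 23 × -5 ≡ 1 (mod 29)
The inverse is -5 mod 29 = 24
Verification: 23 × 24 = 552 = 19 × 29 + 1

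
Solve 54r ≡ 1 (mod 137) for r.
54^(-1) ≡ 33 (mod 137). Verification: 54 × 33 = 1782 ≡ 1 (mod 137)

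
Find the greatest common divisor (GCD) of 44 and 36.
4

Using the Euclidean algorithm:
44 = 1 × 36 + 8
36 = 4 × 8 + 4
8 = 2 × 4 + 0

GCD(44, 36) = 4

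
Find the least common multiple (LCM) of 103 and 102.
10506

First find GCD(103, 102) using the Euclidean algorithm:
103 = 1 × 102 + 1
102 = 102 × 1 + 0
GCD(103, 102) = 1

LCM formula: LCM(a, b) = (a × b) / GCD(a, b)
LCM(103, 102) = (103 × 102) / 1
LCM(103, 102) = 10506 / 1
LCM(103, 102) = 10506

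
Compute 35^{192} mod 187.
103

Using successive squaring:
Binary expansion of 192: 11000000
Powers of 35 mod 187 (each is the square of the previous):
  35^1 ≡ 35 (mod 187)
  35^2 ≡ 35² = 1225 ≡ 103 (mod 187)
  35^4 ≡ 103² = 10609 ≡ 137 (mod 187)
  35^8 ≡ 137² = 18769 ≡ 69 (mod 187)
  35^16 ≡ 69² = 4761 ≡ 86 (mod 187)
  35^32 ≡ 86² = 7396 ≡ 103 (mod 187)
  35^64 ≡ 103² = 10609 ≡ 137 (mod 187)
  35^128 ≡ 137² = 18769 ≡ 69 (mod 187)
192 = 128 + 64, so 35^192 = 35^128 × 35^64 ≡ 69 × 137 (mod 187)
Multiplying step by step:
  69 × 137 = 9453 ≡ 103 (mod 187)
Result: 35^192 ≡ 103 (mod 187)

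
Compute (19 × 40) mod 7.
4

(19 × 40) = 760
760 mod 7 = 4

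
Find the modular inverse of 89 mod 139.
89^(-1) ≡ 25 (mod 139). Verification: 89 × 25 = 2225 ≡ 1 (mod 139)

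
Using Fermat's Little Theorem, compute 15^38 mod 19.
By Fermat: 15^{18} ≡ 1 (mod 19). 38 = 2×18 + 2. So 15^{38} ≡ 15^{2} ≡ 16 (mod 19)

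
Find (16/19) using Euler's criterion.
(16/19) = 16^{9} mod 19 = 1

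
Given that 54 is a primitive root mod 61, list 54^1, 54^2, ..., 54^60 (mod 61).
g^1, g^2, ..., g^{60} mod 61: {54, 49, 23, 22, 29, 41, 18, 57, 28, 48, 30, 34, 6, 19, 50, 16, 10, 52, 2, 47, 37, 46, 44, 58, 21, 36, 53, 56, 35, 60, 7, 12, 38, 39, 32, 20, 43, 4, 33, 13, 31, 27, 55, 42, 11, 45, 51, 9, 59, 14, 24, 15, 17, 3, 40, 25, 8, 5, 26, 1}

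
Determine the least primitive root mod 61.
p - 1 = 60 has prime divisors 2, 3, 5. h is a primitive root mod 61 iff h^(60/q) ≢ 1 (mod 61) for each such q.
h = 2: 2^30 ≡ 60, 2^20 ≡ 47, 2^12 ≡ 9 (mod 61); none is 1, so 2 has order 60 and is a primitive root.
The smallest primitive root mod 61 is g = 2.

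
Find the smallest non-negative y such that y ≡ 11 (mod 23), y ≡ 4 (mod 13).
264

Using the Chinese Remainder Theorem:
M = product of moduli = 299
For equation 1: M_1 = 13, 13 ≡ 13 (mod 23), inverse of 13 mod 23 is 16 (check: 13 × 16 = 208 ≡ 1 (mod 23))
For equation 2: M_2 = 23, 23 ≡ 10 (mod 13), inverse of 23 mod 13 is 4 (check: 10 × 4 = 40 ≡ 1 (mod 13))
Combine: y ≡ Σ r_i×M_i×(M_i⁻¹ mod m_i) = 11×13×16 + 4×23×4 = 2288 + 368 = 2656
2656 mod 299 = 264
y ≡ 264 (mod 299)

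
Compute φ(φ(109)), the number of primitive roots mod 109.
Number of primitive roots mod 109 = φ(108) = 36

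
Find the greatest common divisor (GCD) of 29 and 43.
1

Using the Euclidean algorithm:
29 = 0 × 43 + 29
43 = 1 × 29 + 14
29 = 2 × 14 + 1
14 = 14 × 1 + 0

GCD(29, 43) = 1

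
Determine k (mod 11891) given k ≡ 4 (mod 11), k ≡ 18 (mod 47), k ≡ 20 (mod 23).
8760

Using the Chinese Remainder Theorem:
M = product of moduli = 11891
For equation 1: M_1 = 1081, 1081 ≡ 3 (mod 11), inverse of 1081 mod 11 is 4 (check: 3 × 4 = 12 ≡ 1 (mod 11))
For equation 2: M_2 = 253, 253 ≡ 18 (mod 47), inverse of 253 mod 47 is 34 (check: 18 × 34 = 612 ≡ 1 (mod 47))
For equation 3: M_3 = 517, 517 ≡ 11 (mod 23), inverse of 517 mod 23 is 21 (check: 11 × 21 = 231 ≡ 1 (mod 23))
Combine: k ≡ Σ r_i×M_i×(M_i⁻¹ mod m_i) = 4×1081×4 + 18×253×34 + 20×517×21 = 17296 + 154836 + 217140 = 389272
389272 mod 11891 = 8760
k ≡ 8760 (mod 11891)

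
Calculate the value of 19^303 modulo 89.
Using Fermat: 19^{88} ≡ 1 (mod 89). 303 ≡ 39 (mod 88). So 19^{303} ≡ 19^{39} ≡ 86 (mod 89)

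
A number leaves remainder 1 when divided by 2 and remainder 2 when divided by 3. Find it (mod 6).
M = 2 × 3 = 6. M₁ = 3, y₁ ≡ 1 (mod 2). M₂ = 2, y₂ ≡ 2 (mod 3). z = 1×3×1 + 2×2×2 ≡ 5 (mod 6)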